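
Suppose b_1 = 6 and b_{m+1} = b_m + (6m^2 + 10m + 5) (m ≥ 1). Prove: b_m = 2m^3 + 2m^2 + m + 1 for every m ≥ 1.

Base case: b_1 = 6, and 2·1^3 + 2·1^2 + 1 + 1 = 6.
Assume b_k = 2k^3 + 2k^2 + k + 1.
Then b_{k+1} = b_k + (6k^2 + 10k + 5) = (2k^3 + 2k^2 + k + 1) + (6k^2 + 10k + 5) = 2k^3 + 8k^2 + 11k + 6,
and 2·(k+1)^3 + 2·(k+1)^2 + (k+1) + 1 = 2k^3 + 8k^2 + 11k + 6.
By induction, b_m = 2m^3 + 2m^2 + m + 1 for all m ≥ 1.

b_m = 2m^3 + 2m^2 + m + 1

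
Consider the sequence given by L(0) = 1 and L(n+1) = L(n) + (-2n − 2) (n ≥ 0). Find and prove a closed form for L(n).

Claim: L(n) = -n^2 − n + 1.

Base case: L(0) = 1, and -0^2 − 0 + 1 = 1.
Assume L(k) = -k^2 − k + 1.
Then L(k+1) = L(k) + (-2k − 2) = (-k^2 − k + 1) + (-2k − 2) = -k^2 − 3k − 1,
and -(k+1)^2 − (k+1) + 1 = -k^2 − 3k − 1.
Hence L(n) = -n^2 − n + 1 for every n ≥ 0, by induction.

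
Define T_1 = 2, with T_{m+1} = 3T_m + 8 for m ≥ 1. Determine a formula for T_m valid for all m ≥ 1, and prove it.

Claim: T_m = 2·3^m − 4.

Base case: T_1 = 2, and 2·3^1 − 4 = 6 − 4 = 2.
Assume T_k = 2·3^k − 4 for some k ≥ 1.
Then T_{k+1} = 3T_k + 8 = 3·(2·3^k − 4) + 8 = 6·3^k − 12 + 8 = 2·3^{k+1} − 4.
Hence T_m = 2·3^m − 4 for every m ≥ 1, by induction.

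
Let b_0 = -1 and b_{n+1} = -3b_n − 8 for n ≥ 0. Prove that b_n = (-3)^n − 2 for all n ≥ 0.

Base case: b_0 = -1, and (-3)^0 − 2 = 1 − 2 = -1.
Assume b_m = (-3)^m − 2 for some m ≥ 0.
Then b_{m+1} = -3b_m − 8 = -3·((-3)^m − 2) − 8 = -3·(-3)^m + 6 − 8 = (-3)^{m+1} − 2.
By induction, b_n = (-3)^n − 2 for all n ≥ 0.

b_n = (-3)^n − 2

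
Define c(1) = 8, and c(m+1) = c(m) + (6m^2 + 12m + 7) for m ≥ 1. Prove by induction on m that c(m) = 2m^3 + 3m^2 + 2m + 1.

Base case: c(1) = 8, and 2·1^3 + 3·1^2 + 2·1 + 1 = 8.
Assume c(r) = 2r^3 + 3r^2 + 2r + 1.
Then c(r+1) = c(r) + (6r^2 + 12r + 7) = (2r^3 + 3r^2 + 2r + 1) + (6r^2 + 12r + 7) = 2r^3 + 9r^2 + 14r + 8,
and 2·(r+1)^3 + 3·(r+1)^2 + 2·(r+1) + 1 = 2r^3 + 9r^2 + 14r + 8.
Hence c(m) = 2m^3 + 3m^2 + 2m + 1 for every m ≥ 1, by induction.

c(m) = 2m^3 + 3m^2 + 2m + 1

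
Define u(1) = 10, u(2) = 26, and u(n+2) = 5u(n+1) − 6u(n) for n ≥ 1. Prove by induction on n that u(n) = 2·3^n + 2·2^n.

Base cases: u(1) = 10 and 2·3^1 + 2·2^1 = 10; u(2) = 26 and 2·3^2 + 2·2^2 = 26.
Assume u(j) = 2·3^j + 2·2^j for all 1 ≤ j ≤ r, where r ≥ 2.
Then u(r+1) = 5u(r) − 6u(r−1) = 5·(2·3^r + 2·2^r) − 6·(2·3^{r−1} + 2·2^{r−1}) = 2·(5·3 − 6)3^{r−1} + 2·(5·2 − 6)2^{r−1} = 18·3^{r−1} + 8·2^{r−1} = 2·3^{r+1} + 2·2^{r+1}.
So the formula holds for r+1, and by strong induction u(n) = 2·3^n + 2·2^n for all n ≥ 1.

u(n) = 2·3^n + 2·2^n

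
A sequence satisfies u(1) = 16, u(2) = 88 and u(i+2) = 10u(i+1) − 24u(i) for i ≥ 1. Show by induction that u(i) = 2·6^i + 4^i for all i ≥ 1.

Base cases: u(1) = 16 and 2·6^1 + 4^1 = 16; u(2) = 88 and 2·6^2 + 4^2 = 88.
Assume u(t) = 2·6^t + 4^t for all 1 ≤ t ≤ j, where j ≥ 2.
Then u(j+1) = 10u(j) − 24u(j−1) = 10·(2·6^j + 4^j) − 24·(2·6^{j−1} + 4^{j−1}) = 2·(10·6 − 24)6^{j−1} + (10·4 − 24)4^{j−1} = 72·6^{j−1} + 16·4^{j−1} = 2·6^{j+1} + 4^{j+1}.
By strong induction, u(i) = 2·6^i + 4^i for all i ≥ 1.

u(i) = 2·6^i + 4^i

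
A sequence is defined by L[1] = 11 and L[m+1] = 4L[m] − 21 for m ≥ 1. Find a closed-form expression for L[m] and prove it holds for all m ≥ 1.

Claim: L[m] = 4^m + 7.

Base case: L[1] = 11, and 4^1 + 7 = 4 + 7 = 11.
Assume L[r] = 4^r + 7 for some r ≥ 1.
Then L[r+1] = 4L[r] − 21 = 4·(4^r + 7) − 21 = 4^{r+1} + 28 − 21 = 4^{r+1} + 7.
This completes the inductive step, so L[m] = 4^m + 7 for all m ≥ 1.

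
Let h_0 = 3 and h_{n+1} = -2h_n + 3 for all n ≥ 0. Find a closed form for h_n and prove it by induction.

Claim: h_n = 2·(-2)^n + 1.

Base case: h_0 = 3, and 2·(-2)^0 + 1 = 2 + 1 = 3.
Assume h_r = 2·(-2)^r + 1 for some r ≥ 0.
Then h_{r+1} = -2h_r + 3 = -2·(2·(-2)^r + 1) + 3 = -4·(-2)^r − 2 + 3 = 2·(-2)^{r+1} + 1.
By induction, h_n = 2·(-2)^n + 1 for all n ≥ 0.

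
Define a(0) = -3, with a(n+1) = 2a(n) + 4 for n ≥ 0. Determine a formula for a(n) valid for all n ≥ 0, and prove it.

Claim: a(n) = 2^n − 4.

Base case: a(0) = -3, and 2^0 − 4 = 1 − 4 = -3.
Assume a(r) = 2^r − 4 for some r ≥ 0.
Then a(r+1) = 2a(r) + 4 = 2·(2^r − 4) + 4 = 2^{r+1} − 8 + 4 = 2^{r+1} − 4.
By induction, a(n) = 2^n − 4 for all n ≥ 0.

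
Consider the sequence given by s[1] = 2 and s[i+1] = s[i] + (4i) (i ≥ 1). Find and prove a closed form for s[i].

Claim: s[i] = 2i^2 − 2i + 2.

Base case: s[1] = 2, and 2·1^2 − 2·1 + 2 = 2.
Assume s[m] = 2m^2 − 2m + 2.
Then s[m+1] = s[m] + (4m) = (2m^2 − 2m + 2) + (4m) = 2m^2 + 2m + 2,
and 2·(m+1)^2 − 2·(m+1) + 2 = 2m^2 + 2m + 2.
Hence s[i] = 2i^2 − 2i + 2 for every i ≥ 1, by induction.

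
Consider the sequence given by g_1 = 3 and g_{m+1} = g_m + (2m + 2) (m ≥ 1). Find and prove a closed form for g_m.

Claim: g_m = m^2 + m + 1.

Base case: g_1 = 3, and 1^2 + 1 + 1 = 3.
Assume g_k = k^2 + k + 1.
Then g_{k+1} = g_k + (2k + 2) = (k^2 + k + 1) + (2k + 2) = k^2 + 3k + 3,
and (k+1)^2 + (k+1) + 1 = k^2 + 3k + 3.
This completes the inductive step, so g_m = m^2 + m + 1 for all m ≥ 1.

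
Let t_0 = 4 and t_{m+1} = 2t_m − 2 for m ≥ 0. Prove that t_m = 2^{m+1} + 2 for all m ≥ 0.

Base case: t_0 = 4, and 2^{0+1} + 2 = 2 + 2 = 4.
Assume t_k = 2^{k+1} + 2 for some k ≥ 0.
Then t_{k+1} = 2t_k − 2 = 2·(2^{k+1} + 2) − 2 = 2^{k+2} + 4 − 2 = 2^{k+2} + 2.
By induction, t_m = 2^{m+1} + 2 for all m ≥ 0.

t_m = 2^{m+1} + 2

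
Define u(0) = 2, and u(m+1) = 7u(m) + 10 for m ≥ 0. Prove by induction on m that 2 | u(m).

Base case: u(0) = 2 = 2·1, so 2 | u(0).
Assume 2 | u(r), so u(r) = 2t for some integer t.
Then u(r+1) = 7u(r) + 10 = 7·(2t) + 10 = 2(7t + 5), so 2 | u(r+1).
This completes the inductive step, so 2 | u(m) for all m ≥ 0.

2 | u(m)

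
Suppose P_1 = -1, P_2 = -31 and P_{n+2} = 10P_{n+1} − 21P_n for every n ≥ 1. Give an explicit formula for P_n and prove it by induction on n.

Claim: P_n = -7^n + 2·3^n.

Base cases: P_1 = -1 and -7^1 + 2·3^1 = -1; P_2 = -31 and -7^2 + 2·3^2 = -31.
Assume P_j = -7^j + 2·3^j for all 1 ≤ j ≤ k, where k ≥ 2.
Then P_{k+1} = 10P_k − 21P_{k−1} = 10·(-7^k + 2·3^k) − 21·(-7^{k−1} + 2·3^{k−1}) = -(10·7 − 21)7^{k−1} + 2·(10·3 − 21)3^{k−1} = -49·7^{k−1} + 18·3^{k−1} = -7^{k+1} + 2·3^{k+1}.
This completes the inductive step, so P_n = -7^n + 2·3^n for all n ≥ 1.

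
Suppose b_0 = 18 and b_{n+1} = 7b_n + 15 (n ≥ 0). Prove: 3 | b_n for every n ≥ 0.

Base case: b_0 = 18 = 3·6, so 3 | b_0.
Assume 3 | b_m, so b_m = 3t for some integer t.
Then b_{m+1} = 7b_m + 15 = 7·(3t) + 15 = 3(7t + 5), so 3 | b_{m+1}.
So the property holds for m+1, and by induction 3 | b_n for all n ≥ 0.

3 | b_n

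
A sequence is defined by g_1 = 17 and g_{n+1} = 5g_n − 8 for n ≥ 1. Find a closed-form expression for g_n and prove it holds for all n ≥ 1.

Claim: g_n = 3·5^n + 2.

Base case: g_1 = 17, and 3·5^1 + 2 = 15 + 2 = 17.
Assume g_k = 3·5^k + 2 for some k ≥ 1.
Then g_{k+1} = 5g_k − 8 = 5·(3·5^k + 2) − 8 = 15·5^k + 10 − 8 = 3·5^{k+1} + 2.
This completes the inductive step, so g_n = 3·5^n + 2 for all n ≥ 1.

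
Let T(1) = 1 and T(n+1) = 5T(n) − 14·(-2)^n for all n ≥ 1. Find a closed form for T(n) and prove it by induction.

Claim: T(n) = 5^n + 2·(-2)^n.

Base case: T(1) = 1, and 5^1 + 2·(-2)^1 = 5 − 4 = 1.
Assume T(r) = 5^r + 2·(-2)^r for some r ≥ 1.
Then T(r+1) = 5T(r) − 14·(-2)^r = 5·(5^r + 2·(-2)^r) − 14·(-2)^r = 5^{r+1} + 10·(-2)^r − 14·(-2)^r = 5^{r+1} − 4·(-2)^r = 5^{r+1} + 2·(-2)^{r+1}.
This completes the inductive step, so T(n) = 5^n + 2·(-2)^n for all n ≥ 1.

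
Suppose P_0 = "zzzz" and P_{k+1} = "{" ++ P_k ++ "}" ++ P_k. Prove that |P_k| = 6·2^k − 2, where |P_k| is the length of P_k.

Base case: |P_0| = 4, and 6·2^0 − 2 = 4.
Assume |P_m| = 6·2^m − 2.
Then |P_{m+1}| = 1 + |P_m| + 1 + |P_m| = 2|P_m| + 2 = 2(6·2^m − 2) + 2 = 6·2^{m+1} − 4 + 2 = 6·2^{m+1} − 2.
This completes the inductive step, so |P_k| = 6·2^k − 2 for all k ≥ 0.

|P_k| = 6·2^k − 2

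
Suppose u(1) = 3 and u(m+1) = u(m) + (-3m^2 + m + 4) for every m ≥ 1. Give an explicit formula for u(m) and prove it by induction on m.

Claim: u(m) = -m^3 + 2m^2 + 3m − 1.

Base case: u(1) = 3, and -1^3 + 2·1^2 + 3·1 − 1 = 3.
Assume u(j) = -j^3 + 2j^2 + 3j − 1.
Then u(j+1) = u(j) + (-3j^2 + j + 4) = (-j^3 + 2j^2 + 3j − 1) + (-3j^2 + j + 4) = -j^3 − j^2 + 4j + 3,
and -(j+1)^3 + 2·(j+1)^2 + 3·(j+1) − 1 = -j^3 − j^2 + 4j + 3.
Hence u(m) = -m^3 + 2m^2 + 3m − 1 for every m ≥ 1, by induction.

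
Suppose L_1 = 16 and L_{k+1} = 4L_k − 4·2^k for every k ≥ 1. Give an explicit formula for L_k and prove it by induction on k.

Claim: L_k = 3·4^k + 2·2^k.

Base case: L_1 = 16, and 3·4^1 + 2·2^1 = 12 + 4 = 16.
Assume L_j = 3·4^j + 2·2^j for some j ≥ 1.
Then L_{j+1} = 4L_j − 4·2^j = 4·(3·4^j + 2·2^j) − 4·2^j = 3·4^{j+1} + 8·2^j − 4·2^j = 3·4^{j+1} + 4·2^j = 3·4^{j+1} + 2·2^{j+1}.
By induction, L_k = 3·4^k + 2·2^k for all k ≥ 1.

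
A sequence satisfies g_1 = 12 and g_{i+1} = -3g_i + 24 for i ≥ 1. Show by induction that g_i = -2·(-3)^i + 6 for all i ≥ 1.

Base case: g_1 = 12, and -2·(-3)^1 + 6 = 6 + 6 = 12.
Assume g_j = -2·(-3)^j + 6 for some j ≥ 1.
Then g_{j+1} = -3g_j + 24 = -3·(-2·(-3)^j + 6) + 24 = 6·(-3)^j − 18 + 24 = -2·(-3)^{j+1} + 6.
Hence g_i = -2·(-3)^i + 6 for every i ≥ 1, by induction.

g_i = -2·(-3)^i + 6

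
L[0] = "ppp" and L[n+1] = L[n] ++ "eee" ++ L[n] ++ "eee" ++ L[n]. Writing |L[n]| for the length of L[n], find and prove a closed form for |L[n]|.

Claim: |L[n]| = 6·3^n − 3.

Base case: |L[0]| = 3, and 6·3^0 − 3 = 3.
Assume |L[m]| = 6·3^m − 3.
Then |L[m+1]| = 3|L[m]| + 6 = 3(6·3^m − 3) + 6 = 6·3^{m+1} − 9 + 6 = 6·3^{m+1} − 3.
So the formula holds for m+1, and by induction |L[n]| = 6·3^n − 3 for all n ≥ 0.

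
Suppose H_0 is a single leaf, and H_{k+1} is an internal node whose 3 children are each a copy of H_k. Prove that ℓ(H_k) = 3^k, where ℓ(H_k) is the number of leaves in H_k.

Base case: ℓ(H_0) = 1, and 3^0 = 1.
Assume ℓ(H_m) = 3^m.
Then ℓ(H_{m+1}) = 3·ℓ(H_m) = 3·3^m = 3^{m+1}.
So the formula holds for m+1, and by induction ℓ(H_k) = 3^k for all k ≥ 0.

ℓ(H_k) = 3^k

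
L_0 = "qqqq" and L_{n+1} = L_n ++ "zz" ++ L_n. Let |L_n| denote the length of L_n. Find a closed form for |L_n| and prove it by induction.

Claim: |L_n| = 6·2^n − 2.

Base case: |L_0| = 4, and 6·2^0 − 2 = 4.
Assume |L_r| = 6·2^r − 2.
Then |L_{r+1}| = |L_r| + 2 + |L_r| = 2|L_r| + 2 = 2(6·2^r − 2) + 2 = 6·2^{r+1} − 4 + 2 = 6·2^{r+1} − 2.
So the formula holds for r+1, and by induction |L_n| = 6·2^n − 2 for all n ≥ 0.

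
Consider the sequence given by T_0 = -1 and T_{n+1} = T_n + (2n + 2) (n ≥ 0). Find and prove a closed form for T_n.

Claim: T_n = n^2 + n − 1.

Base case: T_0 = -1, and 0^2 + 0 − 1 = -1.
Assume T_j = j^2 + j − 1.
Then T_{j+1} = T_j + (2j + 2) = (j^2 + j − 1) + (2j + 2) = j^2 + 3j + 1,
and (j+1)^2 + (j+1) − 1 = j^2 + 3j + 1.
Hence T_n = n^2 + n − 1 for every n ≥ 0, by induction.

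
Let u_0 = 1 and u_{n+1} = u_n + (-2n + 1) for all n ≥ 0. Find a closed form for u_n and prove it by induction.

Claim: u_n = -n^2 + 2n + 1.

Base case: u_0 = 1, and -0^2 + 2·0 + 1 = 1.
Assume u_k = -k^2 + 2k + 1.
Then u_{k+1} = u_k + (-2k + 1) = (-k^2 + 2k + 1) + (-2k + 1) = -k^2 + 2,
and -(k+1)^2 + 2·(k+1) + 1 = -k^2 + 2.
Hence u_n = -n^2 + 2n + 1 for every n ≥ 0, by induction.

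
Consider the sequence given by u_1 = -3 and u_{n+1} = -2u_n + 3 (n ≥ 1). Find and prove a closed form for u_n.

Claim: u_n = 2·(-2)^n + 1.

Base case: u_1 = -3, and 2·(-2)^1 + 1 = -4 + 1 = -3.
Assume u_m = 2·(-2)^m + 1 for some m ≥ 1.
Then u_{m+1} = -2u_m + 3 = -2·(2·(-2)^m + 1) + 3 = -4·(-2)^m − 2 + 3 = 2·(-2)^{m+1} + 1.
This completes the inductive step, so u_n = 2·(-2)^n + 1 for all n ≥ 1.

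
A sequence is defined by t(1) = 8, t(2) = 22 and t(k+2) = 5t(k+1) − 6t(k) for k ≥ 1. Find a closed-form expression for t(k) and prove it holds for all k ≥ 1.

Claim: t(k) = 2^k + 2·3^k.

Base cases: t(1) = 8 and 2^1 + 2·3^1 = 8; t(2) = 22 and 2^2 + 2·3^2 = 22.
Assume t(j) = 2^j + 2·3^j for all 1 ≤ j ≤ r, where r ≥ 2.
Then t(r+1) = 5t(r) − 6t(r−1) = 5·(2^r + 2·3^r) − 6·(2^{r−1} + 2·3^{r−1}) = (5·2 − 6)2^{r−1} + 2·(5·3 − 6)3^{r−1} = 4·2^{r−1} + 18·3^{r−1} = 2^{r+1} + 2·3^{r+1}.
So the formula holds for r+1, and by strong induction t(k) = 2^k + 2·3^k for all k ≥ 1.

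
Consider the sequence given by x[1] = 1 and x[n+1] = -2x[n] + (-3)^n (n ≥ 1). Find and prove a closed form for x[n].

Claim: x[n] = (-2)^n − (-3)^n.

Base case: x[1] = 1, and (-2)^1 − (-3)^1 = -2 + 3 = 1.
Assume x[m] = (-2)^m − (-3)^m for some m ≥ 1.
Then x[m+1] = -2x[m] + (-3)^m = -2·((-2)^m − (-3)^m) + (-3)^m = (-2)^{m+1} + 2·(-3)^m + (-3)^m = (-2)^{m+1} + 3·(-3)^m = (-2)^{m+1} − (-3)^{m+1}.
This completes the inductive step, so x[n] = (-2)^n − (-3)^n for all n ≥ 1.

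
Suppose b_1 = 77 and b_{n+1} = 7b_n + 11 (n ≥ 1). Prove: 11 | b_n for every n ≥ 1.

Base case: b_1 = 77 = 11·7, so 11 | b_1.
Assume 11 | b_r, so b_r = 11t for some integer t.
Then b_{r+1} = 7b_r + 11 = 7·(11t) + 11 = 11(7t + 1), so 11 | b_{r+1}.
By induction, 11 | b_n for all n ≥ 1.

11 | b_n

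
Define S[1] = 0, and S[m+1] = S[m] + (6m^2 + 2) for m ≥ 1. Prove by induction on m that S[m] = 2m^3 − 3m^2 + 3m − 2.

Base case: S[1] = 0, and 2·1^3 − 3·1^2 + 3·1 − 2 = 0.
Assume S[j] = 2j^3 − 3j^2 + 3j − 2.
Then S[j+1] = S[j] + (6j^2 + 2) = (2j^3 − 3j^2 + 3j − 2) + (6j^2 + 2) = 2j^3 + 3j^2 + 3j,
and 2·(j+1)^3 − 3·(j+1)^2 + 3·(j+1) − 2 = 2j^3 + 3j^2 + 3j.
This completes the inductive step, so S[m] = 2m^3 − 3m^2 + 3m − 2 for all m ≥ 1.

S[m] = 2m^3 − 3m^2 + 3m − 2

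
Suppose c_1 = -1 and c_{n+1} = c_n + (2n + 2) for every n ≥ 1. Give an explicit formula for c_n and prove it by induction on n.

Claim: c_n = n^2 + n − 3.

Base case: c_1 = -1, and 1^2 + 1 − 3 = -1.
Assume c_k = k^2 + k − 3.
Then c_{k+1} = c_k + (2k + 2) = (k^2 + k − 3) + (2k + 2) = k^2 + 3k − 1,
and (k+1)^2 + (k+1) − 3 = k^2 + 3k − 1.
By induction, c_n = n^2 + n − 3 for all n ≥ 1.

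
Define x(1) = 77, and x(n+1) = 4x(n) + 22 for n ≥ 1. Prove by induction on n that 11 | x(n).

Base case: x(1) = 77 = 11·7, so 11 | x(1).
Assume 11 | x(j), so x(j) = 11t for some integer t.
Then x(j+1) = 4x(j) + 22 = 4·(11t) + 22 = 11(4t + 2), so 11 | x(j+1).
This completes the inductive step, so 11 | x(n) for all n ≥ 1.

11 | x(n)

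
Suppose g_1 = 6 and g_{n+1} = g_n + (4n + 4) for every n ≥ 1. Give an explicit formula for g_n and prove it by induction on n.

Claim: g_n = 2n^2 + 2n + 2.

Base case: g_1 = 6, and 2·1^2 + 2·1 + 2 = 6.
Assume g_j = 2j^2 + 2j + 2.
Then g_{j+1} = g_j + (4j + 4) = (2j^2 + 2j + 2) + (4j + 4) = 2j^2 + 6j + 6,
and 2·(j+1)^2 + 2·(j+1) + 2 = 2j^2 + 6j + 6.
Hence g_n = 2n^2 + 2n + 2 for every n ≥ 1, by induction.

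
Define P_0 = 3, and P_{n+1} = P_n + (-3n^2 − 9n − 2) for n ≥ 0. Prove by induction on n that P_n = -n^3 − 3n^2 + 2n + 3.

Base case: P_0 = 3, and -0^3 − 3·0^2 + 2·0 + 3 = 3.
Assume P_j = -j^3 − 3j^2 + 2j + 3.
Then P_{j+1} = P_j + (-3j^2 − 9j − 2) = (-j^3 − 3j^2 + 2j + 3) + (-3j^2 − 9j − 2) = -j^3 − 6j^2 − 7j + 1,
and -(j+1)^3 − 3·(j+1)^2 + 2·(j+1) + 3 = -j^3 − 6j^2 − 7j + 1.
This completes the inductive step, so P_n = -n^3 − 3n^2 + 2n + 3 for all n ≥ 0.

P_n = -n^3 − 3n^2 + 2n + 3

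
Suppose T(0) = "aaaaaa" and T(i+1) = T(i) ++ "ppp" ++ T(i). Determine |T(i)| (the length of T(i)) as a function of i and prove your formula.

Claim: |T(i)| = 9·2^i − 3.

Base case: |T(0)| = 6, and 9·2^0 − 3 = 6.
Assume |T(m)| = 9·2^m − 3.
Then |T(m+1)| = |T(m)| + 3 + |T(m)| = 2|T(m)| + 3 = 2(9·2^m − 3) + 3 = 9·2^{m+1} − 6 + 3 = 9·2^{m+1} − 3.
Hence |T(i)| = 9·2^i − 3 for every i ≥ 0, by induction.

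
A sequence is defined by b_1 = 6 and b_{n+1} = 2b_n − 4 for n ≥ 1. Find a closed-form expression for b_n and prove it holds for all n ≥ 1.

Claim: b_n = 2^n + 4.

Base case: b_1 = 6, and 2^1 + 4 = 2 + 4 = 6.
Assume b_k = 2^k + 4 for some k ≥ 1.
Then b_{k+1} = 2b_k − 4 = 2·(2^k + 4) − 4 = 2^{k+1} + 8 − 4 = 2^{k+1} + 4.
So the formula holds for k+1, and by induction b_n = 2^n + 4 for all n ≥ 1.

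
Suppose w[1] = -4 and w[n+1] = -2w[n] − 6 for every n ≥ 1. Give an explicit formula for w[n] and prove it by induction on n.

Claim: w[n] = (-2)^n − 2.

Base case: w[1] = -4, and (-2)^1 − 2 = -2 − 2 = -4.
Assume w[j] = (-2)^j − 2 for some j ≥ 1.
Then w[j+1] = -2w[j] − 6 = -2·((-2)^j − 2) − 6 = -2·(-2)^j + 4 − 6 = (-2)^{j+1} − 2.
This completes the inductive step, so w[n] = (-2)^n − 2 for all n ≥ 1.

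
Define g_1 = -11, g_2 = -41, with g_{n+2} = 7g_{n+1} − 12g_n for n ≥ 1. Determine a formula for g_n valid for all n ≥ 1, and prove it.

Claim: g_n = -3^n − 2·4^n.

Base cases: g_1 = -11 and -3^1 − 2·4^1 = -11; g_2 = -41 and -3^2 − 2·4^2 = -41.
Assume g_j = -3^j − 2·4^j for all 1 ≤ j ≤ r, where r ≥ 2.
Then g_{r+1} = 7g_r − 12g_{r−1} = 7·(-3^r − 2·4^r) − 12·(-3^{r−1} − 2·4^{r−1}) = -(7·3 − 12)3^{r−1} − 2·(7·4 − 12)4^{r−1} = -9·3^{r−1} − 32·4^{r−1} = -3^{r+1} − 2·4^{r+1}.
This completes the inductive step, so g_n = -3^n − 2·4^n for all n ≥ 1.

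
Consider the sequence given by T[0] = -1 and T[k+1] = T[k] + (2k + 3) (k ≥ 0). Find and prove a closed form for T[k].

Claim: T[k] = k^2 + 2k − 1.

Base case: T[0] = -1, and 0^2 + 2·0 − 1 = -1.
Assume T[m] = m^2 + 2m − 1.
Then T[m+1] = T[m] + (2m + 3) = (m^2 + 2m − 1) + (2m + 3) = m^2 + 4m + 2,
and (m+1)^2 + 2·(m+1) − 1 = m^2 + 4m + 2.
Hence T[k] = k^2 + 2k − 1 for every k ≥ 0, by induction.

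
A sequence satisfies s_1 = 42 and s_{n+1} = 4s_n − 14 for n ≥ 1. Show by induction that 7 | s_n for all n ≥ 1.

Base case: s_1 = 42 = 7·6, so 7 | s_1.
Assume 7 | s_r, so s_r = 7t for some integer t.
Then s_{r+1} = 4s_r − 14 = 4·(7t) − 14 = 7(4t − 2), so 7 | s_{r+1}.
So the property holds for r+1, and by induction 7 | s_n for all n ≥ 1.

7 | s_n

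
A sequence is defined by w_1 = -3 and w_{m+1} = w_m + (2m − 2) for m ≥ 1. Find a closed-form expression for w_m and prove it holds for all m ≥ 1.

Claim: w_m = m^2 − 3m − 1.

Base case: w_1 = -3, and 1^2 − 3·1 − 1 = -3.
Assume w_k = k^2 − 3k − 1.
Then w_{k+1} = w_k + (2k − 2) = (k^2 − 3k − 1) + (2k − 2) = k^2 − k − 3,
and (k+1)^2 − 3·(k+1) − 1 = k^2 − k − 3.
By induction, w_m = m^2 − 3m − 1 for all m ≥ 1.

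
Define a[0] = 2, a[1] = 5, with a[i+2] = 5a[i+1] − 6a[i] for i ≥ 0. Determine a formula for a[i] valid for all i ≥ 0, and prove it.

Claim: a[i] = 2^i + 3^i.

Base cases: a[0] = 2 and 2^0 + 3^0 = 2; a[1] = 5 and 2^1 + 3^1 = 5.
Assume a[t] = 2^t + 3^t for all 0 ≤ t ≤ j, where j ≥ 1.
Then a[j+1] = 5a[j] − 6a[j−1] = 5·(2^j + 3^j) − 6·(2^{j−1} + 3^{j−1}) = (5·2 − 6)2^{j−1} + (5·3 − 6)3^{j−1} = 4·2^{j−1} + 9·3^{j−1} = 2^{j+1} + 3^{j+1}.
By strong induction, a[i] = 2^i + 3^i for all i ≥ 0.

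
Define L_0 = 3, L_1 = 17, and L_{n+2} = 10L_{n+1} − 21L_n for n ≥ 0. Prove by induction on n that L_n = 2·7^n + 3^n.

Base cases: L_0 = 3 and 2·7^0 + 3^0 = 3; L_1 = 17 and 2·7^1 + 3^1 = 17.
Assume L_j = 2·7^j + 3^j for all 0 ≤ j ≤ k, where k ≥ 1.
Then L_{k+1} = 10L_k − 21L_{k−1} = 10·(2·7^k + 3^k) − 21·(2·7^{k−1} + 3^{k−1}) = 2·(10·7 − 21)7^{k−1} + (10·3 − 21)3^{k−1} = 98·7^{k−1} + 9·3^{k−1} = 2·7^{k+1} + 3^{k+1}.
This completes the inductive step, so L_n = 2·7^n + 3^n for all n ≥ 0.

L_n = 2·7^n + 3^n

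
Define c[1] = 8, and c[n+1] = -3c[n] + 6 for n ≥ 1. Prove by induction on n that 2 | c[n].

Base case: c[1] = 8 = 2·4, so 2 | c[1].
Assume 2 | c[r], so c[r] = 2t for some integer t.
Then c[r+1] = -3c[r] + 6 = -3·(2t) + 6 = 2(-3t + 3), so 2 | c[r+1].
This completes the inductive step, so 2 | c[n] for all n ≥ 1.

2 | c[n]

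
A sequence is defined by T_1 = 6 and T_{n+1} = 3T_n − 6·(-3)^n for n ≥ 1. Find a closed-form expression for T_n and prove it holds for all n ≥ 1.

Claim: T_n = 3·3^n + (-3)^n.

Base case: T_1 = 6, and 3·3^1 + (-3)^1 = 9 − 3 = 6.
Assume T_j = 3·3^j + (-3)^j for some j ≥ 1.
Then T_{j+1} = 3T_j − 6·(-3)^j = 3·(3·3^j + (-3)^j) − 6·(-3)^j = 3·3^{j+1} + 3·(-3)^j − 6·(-3)^j = 3·3^{j+1} − 3·(-3)^j = 3·3^{j+1} + (-3)^{j+1}.
By induction, T_n = 3·3^n + (-3)^n for all n ≥ 1.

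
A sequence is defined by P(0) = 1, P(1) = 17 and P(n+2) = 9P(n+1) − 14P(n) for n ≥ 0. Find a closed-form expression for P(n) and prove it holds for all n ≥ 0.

Claim: P(n) = 3·7^n − 2·2^n.

Base cases: P(0) = 1 and 3·7^0 − 2·2^0 = 1; P(1) = 17 and 3·7^1 − 2·2^1 = 17.
Assume P(i) = 3·7^i − 2·2^i for all 0 ≤ i ≤ j, where j ≥ 1.
Then P(j+1) = 9P(j) − 14P(j−1) = 9·(3·7^j − 2·2^j) − 14·(3·7^{j−1} − 2·2^{j−1}) = 3·(9·7 − 14)7^{j−1} − 2·(9·2 − 14)2^{j−1} = 147·7^{j−1} − 8·2^{j−1} = 3·7^{j+1} − 2·2^{j+1}.
By strong induction, P(n) = 3·7^n − 2·2^n for all n ≥ 0.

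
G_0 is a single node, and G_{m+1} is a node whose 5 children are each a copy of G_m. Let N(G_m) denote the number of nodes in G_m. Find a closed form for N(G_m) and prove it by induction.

Claim: N(G_m) = (5^{m+1} − 1)/4.

Base case: N(G_0) = 1, and (5^{0+1} − 1)/4 = 1.
Assume N(G_j) = (5^{j+1} − 1)/4.
Then N(G_{j+1}) = 1 + 5N(G_j) = 1 + 5·(5^{j+1} − 1)/4 = 1 + (5^{j+2} − 5)/4 = (4 + 5^{j+2} − 5)/4 = (5^{j+2} − 1)/4.
By induction, N(G_m) = (5^{m+1} − 1)/4 for all m ≥ 0.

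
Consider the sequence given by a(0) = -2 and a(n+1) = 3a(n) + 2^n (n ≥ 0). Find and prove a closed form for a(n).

Claim: a(n) = -3^n − 2^n.

Base case: a(0) = -2, and -3^0 − 2^0 = -1 − 1 = -2.
Assume a(m) = -3^m − 2^m for some m ≥ 0.
Then a(m+1) = 3a(m) + 2^m = 3·(-3^m − 2^m) + 2^m = -3^{m+1} − 3·2^m + 2^m = -3^{m+1} − 2·2^m = -3^{m+1} − 2^{m+1}.
Hence a(n) = -3^n − 2^n for every n ≥ 0, by induction.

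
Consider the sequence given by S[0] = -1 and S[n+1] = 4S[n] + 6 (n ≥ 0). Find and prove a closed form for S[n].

Claim: S[n] = 4^n − 2.

Base case: S[0] = -1, and 4^0 − 2 = 1 − 2 = -1.
Assume S[j] = 4^j − 2 for some j ≥ 0.
Then S[j+1] = 4S[j] + 6 = 4·(4^j − 2) + 6 = 4^{j+1} − 8 + 6 = 4^{j+1} − 2.
By induction, S[n] = 4^n − 2 for all n ≥ 0.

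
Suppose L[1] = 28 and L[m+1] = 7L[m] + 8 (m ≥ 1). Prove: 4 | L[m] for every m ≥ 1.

Base case: L[1] = 28 = 4·7, so 4 | L[1].
Assume 4 | L[k], so L[k] = 4t for some integer t.
Then L[k+1] = 7L[k] + 8 = 7·(4t) + 8 = 4(7t + 2), so 4 | L[k+1].
So the property holds for k+1, and by induction 4 | L[m] for all m ≥ 1.

4 | L[m]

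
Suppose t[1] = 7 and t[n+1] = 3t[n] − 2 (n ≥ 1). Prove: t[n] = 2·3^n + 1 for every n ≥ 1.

Base case: t[1] = 7, and 2·3^1 + 1 = 6 + 1 = 7.
Assume t[m] = 2·3^m + 1 for some m ≥ 1.
Then t[m+1] = 3t[m] − 2 = 3·(2·3^m + 1) − 2 = 6·3^m + 3 − 2 = 2·3^{m+1} + 1.
This completes the inductive step, so t[n] = 2·3^n + 1 for all n ≥ 1.

t[n] = 2·3^n + 1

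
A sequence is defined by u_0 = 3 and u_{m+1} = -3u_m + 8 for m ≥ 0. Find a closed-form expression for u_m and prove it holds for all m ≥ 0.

Claim: u_m = (-3)^m + 2.

Base case: u_0 = 3, and (-3)^0 + 2 = 1 + 2 = 3.
Assume u_j = (-3)^j + 2 for some j ≥ 0.
Then u_{j+1} = -3u_j + 8 = -3·((-3)^j + 2) + 8 = -3·(-3)^j − 6 + 8 = (-3)^{j+1} + 2.
So the formula holds for j+1, and by induction u_m = (-3)^m + 2 for all m ≥ 0.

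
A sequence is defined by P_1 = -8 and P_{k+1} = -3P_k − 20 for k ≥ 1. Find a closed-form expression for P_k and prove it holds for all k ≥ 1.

Claim: P_k = (-3)^k − 5.

Base case: P_1 = -8, and (-3)^1 − 5 = -3 − 5 = -8.
Assume P_r = (-3)^r − 5 for some r ≥ 1.
Then P_{r+1} = -3P_r − 20 = -3·((-3)^r − 5) − 20 = -3·(-3)^r + 15 − 20 = (-3)^{r+1} − 5.
Hence P_k = (-3)^k − 5 for every k ≥ 1, by induction.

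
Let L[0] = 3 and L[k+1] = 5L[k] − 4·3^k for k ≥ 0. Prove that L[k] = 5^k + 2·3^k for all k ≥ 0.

Base case: L[0] = 3, and 5^0 + 2·3^0 = 1 + 2 = 3.
Assume L[j] = 5^j + 2·3^j for some j ≥ 0.
Then L[j+1] = 5L[j] − 4·3^j = 5·(5^j + 2·3^j) − 4·3^j = 5^{j+1} + 10·3^j − 4·3^j = 5^{j+1} + 6·3^j = 5^{j+1} + 2·3^{j+1}.
This completes the inductive step, so L[k] = 5^k + 2·3^k for all k ≥ 0.

L[k] = 5^k + 2·3^k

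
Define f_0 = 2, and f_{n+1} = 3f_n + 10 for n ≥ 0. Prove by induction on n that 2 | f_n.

Base case: f_0 = 2 = 2·1, so 2 | f_0.
Assume 2 | f_k, so f_k = 2t for some integer t.
Then f_{k+1} = 3f_k + 10 = 3·(2t) + 10 = 2(3t + 5), so 2 | f_{k+1}.
By induction, 2 | f_n for all n ≥ 0.

2 | f_n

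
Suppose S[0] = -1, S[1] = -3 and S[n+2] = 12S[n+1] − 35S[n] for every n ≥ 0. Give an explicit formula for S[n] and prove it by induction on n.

Claim: S[n] = 7^n − 2·5^n.

Base cases: S[0] = -1 and 7^0 − 2·5^0 = -1; S[1] = -3 and 7^1 − 2·5^1 = -3.
Assume S[j] = 7^j − 2·5^j for all 0 ≤ j ≤ r, where r ≥ 1.
Then S[r+1] = 12S[r] − 35S[r−1] = 12·(7^r − 2·5^r) − 35·(7^{r−1} − 2·5^{r−1}) = (12·7 − 35)7^{r−1} − 2·(12·5 − 35)5^{r−1} = 49·7^{r−1} − 50·5^{r−1} = 7^{r+1} − 2·5^{r+1}.
By strong induction, S[n] = 7^n − 2·5^n for all n ≥ 0.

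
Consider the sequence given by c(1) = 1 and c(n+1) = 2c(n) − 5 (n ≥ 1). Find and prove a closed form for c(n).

Claim: c(n) = -2^{n+1} + 5.

Base case: c(1) = 1, and -2^{1+1} + 5 = -4 + 5 = 1.
Assume c(m) = -2^{m+1} + 5 for some m ≥ 1.
Then c(m+1) = 2c(m) − 5 = 2·(-2^{m+1} + 5) − 5 = -2^{m+2} + 10 − 5 = -2^{m+2} + 5.
So the formula holds for m+1, and by induction c(n) = -2^{n+1} + 5 for all n ≥ 1.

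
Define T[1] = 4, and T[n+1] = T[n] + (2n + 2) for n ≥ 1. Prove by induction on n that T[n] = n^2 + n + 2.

Base case: T[1] = 4, and 1^2 + 1 + 2 = 4.
Assume T[k] = k^2 + k + 2.
Then T[k+1] = T[k] + (2k + 2) = (k^2 + k + 2) + (2k + 2) = k^2 + 3k + 4,
and (k+1)^2 + (k+1) + 2 = k^2 + 3k + 4.
Hence T[n] = n^2 + n + 2 for every n ≥ 1, by induction.

T[n] = n^2 + n + 2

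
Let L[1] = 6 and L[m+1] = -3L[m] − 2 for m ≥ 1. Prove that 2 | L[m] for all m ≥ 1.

Base case: L[1] = 6 = 2·3, so 2 | L[1].
Assume 2 | L[k], so L[k] = 2t for some integer t.
Then L[k+1] = -3L[k] − 2 = -3·(2t) − 2 = 2(-3t − 1), so 2 | L[k+1].
This completes the inductive step, so 2 | L[m] for all m ≥ 1.

2 | L[m]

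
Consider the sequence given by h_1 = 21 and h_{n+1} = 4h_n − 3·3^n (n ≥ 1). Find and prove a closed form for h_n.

Claim: h_n = 3·4^n + 3·3^n.

Base case: h_1 = 21, and 3·4^1 + 3·3^1 = 12 + 9 = 21.
Assume h_m = 3·4^m + 3·3^m for some m ≥ 1.
Then h_{m+1} = 4h_m − 3·3^m = 4·(3·4^m + 3·3^m) − 3·3^m = 3·4^{m+1} + 12·3^m − 3·3^m = 3·4^{m+1} + 9·3^m = 3·4^{m+1} + 3·3^{m+1}.
By induction, h_n = 3·4^n + 3·3^n for all n ≥ 1.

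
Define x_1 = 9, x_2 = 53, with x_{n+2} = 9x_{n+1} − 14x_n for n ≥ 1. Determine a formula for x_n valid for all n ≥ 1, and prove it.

Claim: x_n = 2^n + 7^n.

Base cases: x_1 = 9 and 2^1 + 7^1 = 9; x_2 = 53 and 2^2 + 7^2 = 53.
Assume x_j = 2^j + 7^j for all 1 ≤ j ≤ r, where r ≥ 2.
Then x_{r+1} = 9x_r − 14x_{r−1} = 9·(2^r + 7^r) − 14·(2^{r−1} + 7^{r−1}) = (9·2 − 14)2^{r−1} + (9·7 − 14)7^{r−1} = 4·2^{r−1} + 49·7^{r−1} = 2^{r+1} + 7^{r+1}.
This completes the inductive step, so x_n = 2^n + 7^n for all n ≥ 1.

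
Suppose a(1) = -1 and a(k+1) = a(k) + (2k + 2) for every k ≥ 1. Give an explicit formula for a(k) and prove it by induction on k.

Claim: a(k) = k^2 + k − 3.

Base case: a(1) = -1, and 1^2 + 1 − 3 = -1.
Assume a(m) = m^2 + m − 3.
Then a(m+1) = a(m) + (2m + 2) = (m^2 + m − 3) + (2m + 2) = m^2 + 3m − 1,
and (m+1)^2 + (m+1) − 3 = m^2 + 3m − 1.
By induction, a(k) = k^2 + k − 3 for all k ≥ 1.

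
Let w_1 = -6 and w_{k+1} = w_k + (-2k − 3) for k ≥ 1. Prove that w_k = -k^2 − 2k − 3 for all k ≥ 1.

Base case: w_1 = -6, and -1^2 − 2·1 − 3 = -6.
Assume w_m = -m^2 − 2m − 3.
Then w_{m+1} = w_m + (-2m − 3) = (-m^2 − 2m − 3) + (-2m − 3) = -m^2 − 4m − 6,
and -(m+1)^2 − 2·(m+1) − 3 = -m^2 − 4m − 6.
Hence w_k = -k^2 − 2k − 3 for every k ≥ 1, by induction.

w_k = -k^2 − 2k − 3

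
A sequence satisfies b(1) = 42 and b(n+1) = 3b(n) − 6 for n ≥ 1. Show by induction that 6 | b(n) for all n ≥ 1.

Base case: b(1) = 42 = 6·7, so 6 | b(1).
Assume 6 | b(r), so b(r) = 6t for some integer t.
Then b(r+1) = 3b(r) − 6 = 3·(6t) − 6 = 6(3t − 1), so 6 | b(r+1).
So the property holds for r+1, and by induction 6 | b(n) for all n ≥ 1.

6 | b(n)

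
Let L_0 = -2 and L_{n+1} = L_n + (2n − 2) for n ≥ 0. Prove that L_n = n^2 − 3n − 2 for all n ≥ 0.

Base case: L_0 = -2, and 0^2 − 3·0 − 2 = -2.
Assume L_r = r^2 − 3r − 2.
Then L_{r+1} = L_r + (2r − 2) = (r^2 − 3r − 2) + (2r − 2) = r^2 − r − 4,
and (r+1)^2 − 3·(r+1) − 2 = r^2 − r − 4.
Hence L_n = n^2 − 3n − 2 for every n ≥ 0, by induction.

L_n = n^2 − 3n − 2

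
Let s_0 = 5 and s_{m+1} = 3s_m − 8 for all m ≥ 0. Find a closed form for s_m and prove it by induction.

Claim: s_m = 3^m + 4.

Base case: s_0 = 5, and 3^0 + 4 = 1 + 4 = 5.
Assume s_r = 3^r + 4 for some r ≥ 0.
Then s_{r+1} = 3s_r − 8 = 3·(3^r + 4) − 8 = 3^{r+1} + 12 − 8 = 3^{r+1} + 4.
By induction, s_m = 3^m + 4 for all m ≥ 0.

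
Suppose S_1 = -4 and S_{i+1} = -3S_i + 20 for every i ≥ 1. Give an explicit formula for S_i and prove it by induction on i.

Claim: S_i = 3·(-3)^i + 5.

Base case: S_1 = -4, and 3·(-3)^1 + 5 = -9 + 5 = -4.
Assume S_k = 3·(-3)^k + 5 for some k ≥ 1.
Then S_{k+1} = -3S_k + 20 = -3·(3·(-3)^k + 5) + 20 = -9·(-3)^k − 15 + 20 = 3·(-3)^{k+1} + 5.
By induction, S_i = 3·(-3)^i + 5 for all i ≥ 1.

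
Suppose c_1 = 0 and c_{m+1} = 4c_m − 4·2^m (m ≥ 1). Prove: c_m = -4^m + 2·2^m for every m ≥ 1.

Base case: c_1 = 0, and -4^1 + 2·2^1 = -4 + 4 = 0.
Assume c_k = -4^k + 2·2^k for some k ≥ 1.
Then c_{k+1} = 4c_k − 4·2^k = 4·(-4^k + 2·2^k) − 4·2^k = -4^{k+1} + 8·2^k − 4·2^k = -4^{k+1} + 4·2^k = -4^{k+1} + 2·2^{k+1}.
Hence c_m = -4^m + 2·2^m for every m ≥ 1, by induction.

c_m = -4^m + 2·2^m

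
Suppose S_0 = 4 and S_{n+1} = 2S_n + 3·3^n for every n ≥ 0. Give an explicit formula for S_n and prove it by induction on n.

Claim: S_n = 2^n + 3·3^n.

Base case: S_0 = 4, and 2^0 + 3·3^0 = 1 + 3 = 4.
Assume S_k = 2^k + 3·3^k for some k ≥ 0.
Then S_{k+1} = 2S_k + 3·3^k = 2·(2^k + 3·3^k) + 3·3^k = 2^{k+1} + 6·3^k + 3·3^k = 2^{k+1} + 9·3^k = 2^{k+1} + 3·3^{k+1}.
By induction, S_n = 2^n + 3·3^n for all n ≥ 0.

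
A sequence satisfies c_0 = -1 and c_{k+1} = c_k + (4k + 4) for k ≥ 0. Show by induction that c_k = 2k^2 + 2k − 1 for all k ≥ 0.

Base case: c_0 = -1, and 2·0^2 + 2·0 − 1 = -1.
Assume c_j = 2j^2 + 2j − 1.
Then c_{j+1} = c_j + (4j + 4) = (2j^2 + 2j − 1) + (4j + 4) = 2j^2 + 6j + 3,
and 2·(j+1)^2 + 2·(j+1) − 1 = 2j^2 + 6j + 3.
By induction, c_k = 2k^2 + 2k − 1 for all k ≥ 0.

c_k = 2k^2 + 2k − 1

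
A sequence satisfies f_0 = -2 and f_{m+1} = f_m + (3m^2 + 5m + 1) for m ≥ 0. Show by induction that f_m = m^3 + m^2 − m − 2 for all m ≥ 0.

Base case: f_0 = -2, and 0^3 + 0^2 − 0 − 2 = -2.
Assume f_k = k^3 + k^2 − k − 2.
Then f_{k+1} = f_k + (3k^2 + 5k + 1) = (k^3 + k^2 − k − 2) + (3k^2 + 5k + 1) = k^3 + 4k^2 + 4k − 1,
and (k+1)^3 + (k+1)^2 − (k+1) − 2 = k^3 + 4k^2 + 4k − 1.
This completes the inductive step, so f_m = m^3 + m^2 − m − 2 for all m ≥ 0.

f_m = m^3 + m^2 − m − 2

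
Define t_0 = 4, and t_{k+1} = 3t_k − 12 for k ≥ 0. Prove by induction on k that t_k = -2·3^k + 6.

Base case: t_0 = 4, and -2·3^0 + 6 = -2 + 6 = 4.
Assume t_j = -2·3^j + 6 for some j ≥ 0.
Then t_{j+1} = 3t_j − 12 = 3·(-2·3^j + 6) − 12 = -6·3^j + 18 − 12 = -2·3^{j+1} + 6.
This completes the inductive step, so t_k = -2·3^k + 6 for all k ≥ 0.

t_k = -2·3^k + 6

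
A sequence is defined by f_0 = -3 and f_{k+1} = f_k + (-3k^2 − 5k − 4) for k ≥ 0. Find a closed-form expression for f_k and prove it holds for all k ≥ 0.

Claim: f_k = -k^3 − k^2 − 2k − 3.

Base case: f_0 = -3, and -0^3 − 0^2 − 2·0 − 3 = -3.
Assume f_m = -m^3 − m^2 − 2m − 3.
Then f_{m+1} = f_m + (-3m^2 − 5m − 4) = (-m^3 − m^2 − 2m − 3) + (-3m^2 − 5m − 4) = -m^3 − 4m^2 − 7m − 7,
and -(m+1)^3 − (m+1)^2 − 2·(m+1) − 3 = -m^3 − 4m^2 − 7m − 7.
By induction, f_k = -k^3 − k^2 − 2k − 3 for all k ≥ 0.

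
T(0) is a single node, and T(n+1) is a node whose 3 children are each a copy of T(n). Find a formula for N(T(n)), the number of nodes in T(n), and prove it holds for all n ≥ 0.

Claim: N(T(n)) = (3^{n+1} − 1)/2.

Base case: N(T(0)) = 1, and (3^{0+1} − 1)/2 = 1.
Assume N(T(m)) = (3^{m+1} − 1)/2.
Then N(T(m+1)) = 1 + 3N(T(m)) = 1 + 3·(3^{m+1} − 1)/2 = 1 + (3^{m+2} − 3)/2 = (2 + 3^{m+2} − 3)/2 = (3^{m+2} − 1)/2.
This completes the inductive step, so N(T(n)) = (3^{n+1} − 1)/2 for all n ≥ 0.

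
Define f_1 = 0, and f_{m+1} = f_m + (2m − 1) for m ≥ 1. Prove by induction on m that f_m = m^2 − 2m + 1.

Base case: f_1 = 0, and 1^2 − 2·1 + 1 = 0.
Assume f_r = r^2 − 2r + 1.
Then f_{r+1} = f_r + (2r − 1) = (r^2 − 2r + 1) + (2r − 1) = r^2,
and (r+1)^2 − 2·(r+1) + 1 = r^2.
This completes the inductive step, so f_m = m^2 − 2m + 1 for all m ≥ 1.

f_m = m^2 − 2m + 1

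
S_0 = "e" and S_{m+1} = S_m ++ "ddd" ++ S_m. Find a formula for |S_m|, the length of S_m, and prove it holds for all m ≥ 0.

Claim: |S_m| = 2^{m+2} − 3.

Base case: |S_0| = 1, and 2^{0+2} − 3 = 1.
Assume |S_r| = 2^{r+2} − 3.
Then |S_{r+1}| = |S_r| + 3 + |S_r| = 2|S_r| + 3 = 2(2^{r+2} − 3) + 3 = 2^{r+3} − 6 + 3 = 2^{r+3} − 3.
By induction, |S_m| = 2^{m+2} − 3 for all m ≥ 0.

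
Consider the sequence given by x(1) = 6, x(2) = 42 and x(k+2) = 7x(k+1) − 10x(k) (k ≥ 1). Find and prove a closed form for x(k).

Claim: x(k) = 2·5^k − 2·2^k.

Base cases: x(1) = 6 and 2·5^1 − 2·2^1 = 6; x(2) = 42 and 2·5^2 − 2·2^2 = 42.
Assume x(j) = 2·5^j − 2·2^j for all 1 ≤ j ≤ m, where m ≥ 2.
Then x(m+1) = 7x(m) − 10x(m−1) = 7·(2·5^m − 2·2^m) − 10·(2·5^{m−1} − 2·2^{m−1}) = 2·(7·5 − 10)5^{m−1} − 2·(7·2 − 10)2^{m−1} = 50·5^{m−1} − 8·2^{m−1} = 2·5^{m+1} − 2·2^{m+1}.
So the formula holds for m+1, and by strong induction x(k) = 2·5^k − 2·2^k for all k ≥ 1.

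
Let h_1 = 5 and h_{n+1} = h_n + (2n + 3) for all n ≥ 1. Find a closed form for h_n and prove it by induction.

Claim: h_n = n^2 + 2n + 2.

Base case: h_1 = 5, and 1^2 + 2·1 + 2 = 5.
Assume h_r = r^2 + 2r + 2.
Then h_{r+1} = h_r + (2r + 3) = (r^2 + 2r + 2) + (2r + 3) = r^2 + 4r + 5,
and (r+1)^2 + 2·(r+1) + 2 = r^2 + 4r + 5.
By induction, h_n = n^2 + 2n + 2 for all n ≥ 1.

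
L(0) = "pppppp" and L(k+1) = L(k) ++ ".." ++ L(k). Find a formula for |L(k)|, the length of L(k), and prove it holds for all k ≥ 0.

Claim: |L(k)| = 2^{k+3} − 2.

Base case: |L(0)| = 6, and 2^{0+3} − 2 = 6.
Assume |L(r)| = 2^{r+3} − 2.
Then |L(r+1)| = |L(r)| + 2 + |L(r)| = 2|L(r)| + 2 = 2(2^{r+3} − 2) + 2 = 2^{r+1+3} − 4 + 2 = 2^{r+1+3} − 2.
So the formula holds for r+1, and by induction |L(k)| = 2^{k+3} − 2 for all k ≥ 0.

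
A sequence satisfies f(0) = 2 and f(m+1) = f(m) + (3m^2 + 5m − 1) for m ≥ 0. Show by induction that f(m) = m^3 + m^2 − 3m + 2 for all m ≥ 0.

Base case: f(0) = 2, and 0^3 + 0^2 − 3·0 + 2 = 2.
Assume f(j) = j^3 + j^2 − 3j + 2.
Then f(j+1) = f(j) + (3j^2 + 5j − 1) = (j^3 + j^2 − 3j + 2) + (3j^2 + 5j − 1) = j^3 + 4j^2 + 2j + 1,
and (j+1)^3 + (j+1)^2 − 3·(j+1) + 2 = j^3 + 4j^2 + 2j + 1.
By induction, f(m) = m^3 + m^2 − 3m + 2 for all m ≥ 0.

f(m) = m^3 + m^2 − 3m + 2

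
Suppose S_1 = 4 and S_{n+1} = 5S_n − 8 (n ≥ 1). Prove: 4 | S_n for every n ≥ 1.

Base case: S_1 = 4 = 4·1, so 4 | S_1.
Assume 4 | S_k, so S_k = 4t for some integer t.
Then S_{k+1} = 5S_k − 8 = 5·(4t) − 8 = 4(5t − 2), so 4 | S_{k+1}.
So the property holds for k+1, and by induction 4 | S_n for all n ≥ 1.

4 | S_n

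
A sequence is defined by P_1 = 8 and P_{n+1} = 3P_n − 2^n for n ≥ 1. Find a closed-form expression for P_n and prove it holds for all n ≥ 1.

Claim: P_n = 2·3^n + 2^n.

Base case: P_1 = 8, and 2·3^1 + 2^1 = 6 + 2 = 8.
Assume P_r = 2·3^r + 2^r for some r ≥ 1.
Then P_{r+1} = 3P_r − 2^r = 3·(2·3^r + 2^r) − 2^r = 2·3^{r+1} + 3·2^r − 2^r = 2·3^{r+1} + 2·2^r = 2·3^{r+1} + 2^{r+1}.
By induction, P_n = 2·3^n + 2^n for all n ≥ 1.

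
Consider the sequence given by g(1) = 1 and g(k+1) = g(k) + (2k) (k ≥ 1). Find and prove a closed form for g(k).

Claim: g(k) = k^2 − k + 1.

Base case: g(1) = 1, and 1^2 − 1 + 1 = 1.
Assume g(m) = m^2 − m + 1.
Then g(m+1) = g(m) + (2m) = (m^2 − m + 1) + (2m) = m^2 + m + 1,
and (m+1)^2 − (m+1) + 1 = m^2 + m + 1.
This completes the inductive step, so g(k) = k^2 − k + 1 for all k ≥ 1.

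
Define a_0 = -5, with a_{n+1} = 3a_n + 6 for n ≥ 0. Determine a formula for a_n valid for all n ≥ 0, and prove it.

Claim: a_n = -2·3^n − 3.

Base case: a_0 = -5, and -2·3^0 − 3 = -2 − 3 = -5.
Assume a_j = -2·3^j − 3 for some j ≥ 0.
Then a_{j+1} = 3a_j + 6 = 3·(-2·3^j − 3) + 6 = -6·3^j − 9 + 6 = -2·3^{j+1} − 3.
By induction, a_n = -2·3^n − 3 for all n ≥ 0.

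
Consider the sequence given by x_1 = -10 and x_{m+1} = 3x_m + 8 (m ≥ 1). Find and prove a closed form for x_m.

Claim: x_m = -2·3^m − 4.

Base case: x_1 = -10, and -2·3^1 − 4 = -6 − 4 = -10.
Assume x_r = -2·3^r − 4 for some r ≥ 1.
Then x_{r+1} = 3x_r + 8 = 3·(-2·3^r − 4) + 8 = -6·3^r − 12 + 8 = -2·3^{r+1} − 4.
Hence x_m = -2·3^m − 4 for every m ≥ 1, by induction.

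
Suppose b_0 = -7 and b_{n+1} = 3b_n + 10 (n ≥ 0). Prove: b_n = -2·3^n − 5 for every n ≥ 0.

Base case: b_0 = -7, and -2·3^0 − 5 = -2 − 5 = -7.
Assume b_r = -2·3^r − 5 for some r ≥ 0.
Then b_{r+1} = 3b_r + 10 = 3·(-2·3^r − 5) + 10 = -6·3^r − 15 + 10 = -2·3^{r+1} − 5.
Hence b_n = -2·3^n − 5 for every n ≥ 0, by induction.

b_n = -2·3^n − 5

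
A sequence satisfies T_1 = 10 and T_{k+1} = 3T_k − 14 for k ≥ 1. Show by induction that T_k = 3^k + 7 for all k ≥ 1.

Base case: T_1 = 10, and 3^1 + 7 = 3 + 7 = 10.
Assume T_m = 3^m + 7 for some m ≥ 1.
Then T_{m+1} = 3T_m − 14 = 3·(3^m + 7) − 14 = 3^{m+1} + 21 − 14 = 3^{m+1} + 7.
Hence T_k = 3^k + 7 for every k ≥ 1, by induction.

T_k = 3^k + 7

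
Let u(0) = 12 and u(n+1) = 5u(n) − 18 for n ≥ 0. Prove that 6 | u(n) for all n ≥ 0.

Base case: u(0) = 12 = 6·2, so 6 | u(0).
Assume 6 | u(r), so u(r) = 6t for some integer t.
Then u(r+1) = 5u(r) − 18 = 5·(6t) − 18 = 6(5t − 3), so 6 | u(r+1).
This completes the inductive step, so 6 | u(n) for all n ≥ 0.

6 | u(n)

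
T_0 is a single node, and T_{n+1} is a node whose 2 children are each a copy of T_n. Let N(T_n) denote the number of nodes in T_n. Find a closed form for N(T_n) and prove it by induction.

Claim: N(T_n) = 2^{n+1} − 1.

Base case: N(T_0) = 1, and 2^{0+1} − 1 = 1.
Assume N(T_m) = 2^{m+1} − 1.
Then N(T_{m+1}) = 1 + 2N(T_m) = 1 + 2(2^{m+1} − 1) = 2^{m+2} − 2 + 1 = 2^{m+2} − 1.
Hence N(T_n) = 2^{n+1} − 1 for every n ≥ 0, by induction.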